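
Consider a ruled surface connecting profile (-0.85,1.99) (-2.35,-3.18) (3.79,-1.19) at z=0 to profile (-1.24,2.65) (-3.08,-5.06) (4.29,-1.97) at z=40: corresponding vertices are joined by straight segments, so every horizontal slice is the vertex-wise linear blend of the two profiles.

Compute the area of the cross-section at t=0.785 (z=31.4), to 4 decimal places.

Cross-section at t=0.785: each vertex is (1-t)·p0[i] + t·p1[i].
  v1: (1-0.785)·(-0.85,1.99) + 0.785·(-1.24,2.65) = (-1.1562,2.5081)
  v2: (1-0.785)·(-2.35,-3.18) + 0.785·(-3.08,-5.06) = (-2.9230,-4.6558)
  v3: (1-0.785)·(3.79,-1.19) + 0.785·(4.29,-1.97) = (4.1825,-1.8023)
Shoelace sum Σ(x_i·y_{i+1} − x_{i+1}·y_i):
  i=1: -1.1562·-4.6558 − -2.9230·2.5081 = +12.7141 (running +12.7141)
  i=2: -2.9230·-1.8023 − 4.1825·-4.6558 = +24.7411 (running +37.4552)
  i=3: 4.1825·2.5081 − -1.1562·-1.8023 = +8.4064 (running +45.8616)
Area = |Σ|/2 = |45.8616|/2 = 22.9308

Area at t=0.785: 22.9308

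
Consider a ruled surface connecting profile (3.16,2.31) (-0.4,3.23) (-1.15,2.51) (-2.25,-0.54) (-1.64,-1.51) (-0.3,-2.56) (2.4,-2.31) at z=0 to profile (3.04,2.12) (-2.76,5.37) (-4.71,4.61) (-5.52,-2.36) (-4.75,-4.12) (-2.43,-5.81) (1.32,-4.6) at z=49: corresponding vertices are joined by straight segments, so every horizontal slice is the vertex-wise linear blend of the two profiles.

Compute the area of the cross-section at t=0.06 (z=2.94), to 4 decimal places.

Area at t=0.06: 25.0466

Cross-section at t=0.06: each vertex is (1-t)·p0[i] + t·p1[i].
  v1: (1-0.06)·(3.16,2.31) + 0.06·(3.04,2.12) = (3.1528,2.2986)
  v2: (1-0.06)·(-0.4,3.23) + 0.06·(-2.76,5.37) = (-0.5416,3.3584)
  v3: (1-0.06)·(-1.15,2.51) + 0.06·(-4.71,4.61) = (-1.3636,2.6360)
  v4: (1-0.06)·(-2.25,-0.54) + 0.06·(-5.52,-2.36) = (-2.4462,-0.6492)
  v5: (1-0.06)·(-1.64,-1.51) + 0.06·(-4.75,-4.12) = (-1.8266,-1.6666)
  v6: (1-0.06)·(-0.3,-2.56) + 0.06·(-2.43,-5.81) = (-0.4278,-2.7550)
  v7: (1-0.06)·(2.4,-2.31) + 0.06·(1.32,-4.6) = (2.3352,-2.4474)
Shoelace sum Σ(x_i·y_{i+1} − x_{i+1}·y_i):
  i=1: 3.1528·3.3584 − -0.5416·2.2986 = +11.8333 (running +11.8333)
  i=2: -0.5416·2.6360 − -1.3636·3.3584 = +3.1519 (running +14.9851)
  i=3: -1.3636·-0.6492 − -2.4462·2.6360 = +7.3334 (running +22.3186)
  i=4: -2.4462·-1.6666 − -1.8266·-0.6492 = +2.8910 (running +25.2096)
  i=5: -1.8266·-2.7550 − -0.4278·-1.6666 = +4.3193 (running +29.5289)
  i=6: -0.4278·-2.4474 − 2.3352·-2.7550 = +7.4805 (running +37.0094)
  i=7: 2.3352·2.2986 − 3.1528·-2.4474 = +13.0839 (running +50.0932)
Area = |Σ|/2 = |50.0932|/2 = 25.0466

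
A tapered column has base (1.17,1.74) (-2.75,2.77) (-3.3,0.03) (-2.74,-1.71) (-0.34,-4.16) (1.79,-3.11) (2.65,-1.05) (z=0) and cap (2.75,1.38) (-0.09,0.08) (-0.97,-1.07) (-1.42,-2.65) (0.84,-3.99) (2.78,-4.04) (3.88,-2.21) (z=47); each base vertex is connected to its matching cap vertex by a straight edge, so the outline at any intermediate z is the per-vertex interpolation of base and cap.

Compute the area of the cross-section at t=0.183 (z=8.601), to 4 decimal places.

Area at t=0.183: 25.6257

Cross-section at t=0.183: each vertex is (1-t)·p0[i] + t·p1[i].
  v1: (1-0.183)·(1.17,1.74) + 0.183·(2.75,1.38) = (1.4591,1.6741)
  v2: (1-0.183)·(-2.75,2.77) + 0.183·(-0.09,0.08) = (-2.2632,2.2777)
  v3: (1-0.183)·(-3.3,0.03) + 0.183·(-0.97,-1.07) = (-2.8736,-0.1713)
  v4: (1-0.183)·(-2.74,-1.71) + 0.183·(-1.42,-2.65) = (-2.4984,-1.8820)
  v5: (1-0.183)·(-0.34,-4.16) + 0.183·(0.84,-3.99) = (-0.1241,-4.1289)
  v6: (1-0.183)·(1.79,-3.11) + 0.183·(2.78,-4.04) = (1.9712,-3.2802)
  v7: (1-0.183)·(2.65,-1.05) + 0.183·(3.88,-2.21) = (2.8751,-1.2623)
Shoelace sum Σ(x_i·y_{i+1} − x_{i+1}·y_i):
  i=1: 1.4591·2.2777 − -2.2632·1.6741 = +7.1124 (running +7.1124)
  i=2: -2.2632·-0.1713 − -2.8736·2.2777 = +6.9330 (running +14.0454)
  i=3: -2.8736·-1.8820 − -2.4984·-0.1713 = +4.9802 (running +19.0256)
  i=4: -2.4984·-4.1289 − -0.1241·-1.8820 = +10.0823 (running +29.1079)
  i=5: -0.1241·-3.2802 − 1.9712·-4.1289 = +8.5457 (running +37.6536)
  i=6: 1.9712·-1.2623 − 2.8751·-3.2802 = +6.9427 (running +44.5963)
  i=7: 2.8751·1.6741 − 1.4591·-1.2623 = +6.6551 (running +51.2514)
Area = |Σ|/2 = |51.2514|/2 = 25.6257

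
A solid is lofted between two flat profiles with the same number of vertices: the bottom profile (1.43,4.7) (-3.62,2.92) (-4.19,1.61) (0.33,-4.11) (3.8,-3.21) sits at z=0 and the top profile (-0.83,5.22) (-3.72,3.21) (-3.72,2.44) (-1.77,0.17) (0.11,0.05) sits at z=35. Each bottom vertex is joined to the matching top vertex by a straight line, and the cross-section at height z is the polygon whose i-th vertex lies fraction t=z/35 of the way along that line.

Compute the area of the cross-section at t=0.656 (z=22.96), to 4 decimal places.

Area at t=0.656: 19.8384

Cross-section at t=0.656: each vertex is (1-t)·p0[i] + t·p1[i].
  v1: (1-0.656)·(1.43,4.7) + 0.656·(-0.83,5.22) = (-0.0526,5.0411)
  v2: (1-0.656)·(-3.62,2.92) + 0.656·(-3.72,3.21) = (-3.6856,3.1102)
  v3: (1-0.656)·(-4.19,1.61) + 0.656·(-3.72,2.44) = (-3.8817,2.1545)
  v4: (1-0.656)·(0.33,-4.11) + 0.656·(-1.77,0.17) = (-1.0476,-1.3023)
  v5: (1-0.656)·(3.8,-3.21) + 0.656·(0.11,0.05) = (1.3794,-1.0714)
Shoelace sum Σ(x_i·y_{i+1} − x_{i+1}·y_i):
  i=1: -0.0526·3.1102 − -3.6856·5.0411 = +18.4161 (running +18.4161)
  i=2: -3.6856·2.1545 − -3.8817·3.1102 = +4.1324 (running +22.5485)
  i=3: -3.8817·-1.3023 − -1.0476·2.1545 = +7.3122 (running +29.8607)
  i=4: -1.0476·-1.0714 − 1.3794·-1.3023 = +2.9188 (running +32.7795)
  i=5: 1.3794·5.0411 − -0.0526·-1.0714 = +6.8972 (running +39.6767)
Area = |Σ|/2 = |39.6767|/2 = 19.8384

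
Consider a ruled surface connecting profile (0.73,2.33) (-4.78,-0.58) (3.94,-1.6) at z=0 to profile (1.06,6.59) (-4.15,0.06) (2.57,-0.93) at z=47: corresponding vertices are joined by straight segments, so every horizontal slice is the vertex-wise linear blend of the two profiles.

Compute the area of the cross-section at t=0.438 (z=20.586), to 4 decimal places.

Cross-section at t=0.438: each vertex is (1-t)·p0[i] + t·p1[i].
  v1: (1-0.438)·(0.73,2.33) + 0.438·(1.06,6.59) = (0.8745,4.1959)
  v2: (1-0.438)·(-4.78,-0.58) + 0.438·(-4.15,0.06) = (-4.5041,-0.2997)
  v3: (1-0.438)·(3.94,-1.6) + 0.438·(2.57,-0.93) = (3.3399,-1.3065)
Shoelace sum Σ(x_i·y_{i+1} − x_{i+1}·y_i):
  i=1: 0.8745·-0.2997 − -4.5041·4.1959 = +18.6364 (running +18.6364)
  i=2: -4.5041·-1.3065 − 3.3399·-0.2997 = +6.8856 (running +25.5221)
  i=3: 3.3399·4.1959 − 0.8745·-1.3065 = +15.1566 (running +40.6787)
Area = |Σ|/2 = |40.6787|/2 = 20.3393

Area at t=0.438: 20.3393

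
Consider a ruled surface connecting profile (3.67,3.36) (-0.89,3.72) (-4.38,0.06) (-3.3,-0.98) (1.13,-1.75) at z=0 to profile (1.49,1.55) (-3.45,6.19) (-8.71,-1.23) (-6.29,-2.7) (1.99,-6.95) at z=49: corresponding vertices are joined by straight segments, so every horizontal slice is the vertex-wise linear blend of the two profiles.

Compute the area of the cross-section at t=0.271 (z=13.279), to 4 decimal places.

Cross-section at t=0.271: each vertex is (1-t)·p0[i] + t·p1[i].
  v1: (1-0.271)·(3.67,3.36) + 0.271·(1.49,1.55) = (3.0792,2.8695)
  v2: (1-0.271)·(-0.89,3.72) + 0.271·(-3.45,6.19) = (-1.5838,4.3894)
  v3: (1-0.271)·(-4.38,0.06) + 0.271·(-8.71,-1.23) = (-5.5534,-0.2896)
  v4: (1-0.271)·(-3.3,-0.98) + 0.271·(-6.29,-2.7) = (-4.1103,-1.4461)
  v5: (1-0.271)·(1.13,-1.75) + 0.271·(1.99,-6.95) = (1.3631,-3.1592)
Shoelace sum Σ(x_i·y_{i+1} − x_{i+1}·y_i):
  i=1: 3.0792·4.3894 − -1.5838·2.8695 = +18.0604 (running +18.0604)
  i=2: -1.5838·-0.2896 − -5.5534·4.3894 = +24.8347 (running +42.8951)
  i=3: -5.5534·-1.4461 − -4.1103·-0.2896 = +6.8406 (running +49.7357)
  i=4: -4.1103·-3.1592 − 1.3631·-1.4461 = +14.9564 (running +64.6921)
  i=5: 1.3631·2.8695 − 3.0792·-3.1592 = +13.6392 (running +78.3313)
Area = |Σ|/2 = |78.3313|/2 = 39.1656

Area at t=0.271: 39.1656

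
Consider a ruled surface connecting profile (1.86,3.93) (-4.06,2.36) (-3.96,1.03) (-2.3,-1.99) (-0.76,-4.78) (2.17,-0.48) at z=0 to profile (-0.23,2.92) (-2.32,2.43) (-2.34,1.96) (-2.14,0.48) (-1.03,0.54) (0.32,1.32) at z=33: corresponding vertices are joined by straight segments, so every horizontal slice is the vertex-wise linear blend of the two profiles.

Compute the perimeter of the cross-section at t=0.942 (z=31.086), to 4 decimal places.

Cross-section at t=0.942: each vertex is (1-t)·p0[i] + t·p1[i].
  v1: (1-0.942)·(1.86,3.93) + 0.942·(-0.23,2.92) = (-0.1088,2.9786)
  v2: (1-0.942)·(-4.06,2.36) + 0.942·(-2.32,2.43) = (-2.4209,2.4259)
  v3: (1-0.942)·(-3.96,1.03) + 0.942·(-2.34,1.96) = (-2.4340,1.9061)
  v4: (1-0.942)·(-2.3,-1.99) + 0.942·(-2.14,0.48) = (-2.1493,0.3367)
  v5: (1-0.942)·(-0.76,-4.78) + 0.942·(-1.03,0.54) = (-1.0143,0.2314)
  v6: (1-0.942)·(2.17,-0.48) + 0.942·(0.32,1.32) = (0.4273,1.2156)
Perimeter = Σ |v_{i+1} − v_i|:
  edge 1→2: √(-2.3121² + -0.5526²) = 2.3773 (running 2.3773)
  edge 2→3: √(-0.0130² + -0.5199²) = 0.5200 (running 2.8973)
  edge 3→4: √(0.2847² + -1.5693²) = 1.5949 (running 4.4922)
  edge 4→5: √(1.1349² + -0.1053²) = 1.1398 (running 5.6321)
  edge 5→6: √(1.4416² + 0.9842²) = 1.7455 (running 7.3776)
  edge 6→1: √(-0.5361² + 1.7630²) = 1.8427 (running 9.2203)
Perimeter = 9.2203

Perimeter at t=0.942: 9.2203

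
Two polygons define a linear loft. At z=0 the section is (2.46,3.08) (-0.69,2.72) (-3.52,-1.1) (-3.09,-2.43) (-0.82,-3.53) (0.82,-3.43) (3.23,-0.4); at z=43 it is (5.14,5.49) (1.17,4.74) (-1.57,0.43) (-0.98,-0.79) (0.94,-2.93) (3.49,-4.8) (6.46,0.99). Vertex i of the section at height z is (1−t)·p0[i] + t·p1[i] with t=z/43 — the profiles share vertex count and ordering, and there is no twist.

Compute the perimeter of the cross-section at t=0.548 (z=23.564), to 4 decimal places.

Cross-section at t=0.548: each vertex is (1-t)·p0[i] + t·p1[i].
  v1: (1-0.548)·(2.46,3.08) + 0.548·(5.14,5.49) = (3.9286,4.4007)
  v2: (1-0.548)·(-0.69,2.72) + 0.548·(1.17,4.74) = (0.3293,3.8270)
  v3: (1-0.548)·(-3.52,-1.1) + 0.548·(-1.57,0.43) = (-2.4514,-0.2616)
  v4: (1-0.548)·(-3.09,-2.43) + 0.548·(-0.98,-0.79) = (-1.9337,-1.5313)
  v5: (1-0.548)·(-0.82,-3.53) + 0.548·(0.94,-2.93) = (0.1445,-3.2012)
  v6: (1-0.548)·(0.82,-3.43) + 0.548·(3.49,-4.8) = (2.2832,-4.1808)
  v7: (1-0.548)·(3.23,-0.4) + 0.548·(6.46,0.99) = (5.0000,0.3617)
Perimeter = Σ |v_{i+1} − v_i|:
  edge 1→2: √(-3.5994² + -0.5737²) = 3.6448 (running 3.6448)
  edge 2→3: √(-2.7807² + -4.0885²) = 4.9445 (running 8.5893)
  edge 3→4: √(0.5177² + -1.2697²) = 1.3712 (running 9.9605)
  edge 4→5: √(2.0782² + -1.6699²) = 2.6660 (running 12.6265)
  edge 5→6: √(2.1387² + -0.9796²) = 2.3523 (running 14.9788)
  edge 6→7: √(2.7169² + 4.5425²) = 5.2930 (running 20.2718)
  edge 7→1: √(-1.0714² + 4.0390²) = 4.1786 (running 24.4505)
Perimeter = 24.4505

Perimeter at t=0.548: 24.4505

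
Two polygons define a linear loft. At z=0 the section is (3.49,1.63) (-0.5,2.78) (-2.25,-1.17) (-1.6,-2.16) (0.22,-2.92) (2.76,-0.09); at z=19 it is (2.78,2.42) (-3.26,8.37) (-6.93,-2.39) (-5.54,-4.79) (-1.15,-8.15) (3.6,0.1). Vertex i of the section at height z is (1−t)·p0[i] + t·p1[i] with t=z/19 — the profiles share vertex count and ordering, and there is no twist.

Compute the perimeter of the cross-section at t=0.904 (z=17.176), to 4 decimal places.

Perimeter at t=0.904: 37.8323

Cross-section at t=0.904: each vertex is (1-t)·p0[i] + t·p1[i].
  v1: (1-0.904)·(3.49,1.63) + 0.904·(2.78,2.42) = (2.8482,2.3442)
  v2: (1-0.904)·(-0.5,2.78) + 0.904·(-3.26,8.37) = (-2.9950,7.8334)
  v3: (1-0.904)·(-2.25,-1.17) + 0.904·(-6.93,-2.39) = (-6.4807,-2.2729)
  v4: (1-0.904)·(-1.6,-2.16) + 0.904·(-5.54,-4.79) = (-5.1618,-4.5375)
  v5: (1-0.904)·(0.22,-2.92) + 0.904·(-1.15,-8.15) = (-1.0185,-7.6479)
  v6: (1-0.904)·(2.76,-0.09) + 0.904·(3.6,0.1) = (3.5194,0.0818)
Perimeter = Σ |v_{i+1} − v_i|:
  edge 1→2: √(-5.8432² + 5.4892²) = 8.0171 (running 8.0171)
  edge 2→3: √(-3.4857² + -10.1062²) = 10.6905 (running 18.7076)
  edge 3→4: √(1.3190² + -2.2646²) = 2.6207 (running 21.3283)
  edge 4→5: √(4.1433² + -3.1104²) = 5.1809 (running 26.5092)
  edge 5→6: √(4.5378² + 7.7297²) = 8.9633 (running 35.4724)
  edge 6→1: √(-0.6712² + 2.2624²) = 2.3599 (running 37.8323)
Perimeter = 37.8323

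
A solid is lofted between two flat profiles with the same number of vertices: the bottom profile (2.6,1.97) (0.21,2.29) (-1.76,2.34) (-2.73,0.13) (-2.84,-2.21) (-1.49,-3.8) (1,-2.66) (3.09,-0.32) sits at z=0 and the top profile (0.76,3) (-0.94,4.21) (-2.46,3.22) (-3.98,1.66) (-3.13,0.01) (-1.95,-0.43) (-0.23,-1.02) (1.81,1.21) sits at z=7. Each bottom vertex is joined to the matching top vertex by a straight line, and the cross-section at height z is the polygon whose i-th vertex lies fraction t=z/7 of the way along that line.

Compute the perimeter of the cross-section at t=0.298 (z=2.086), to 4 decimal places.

Cross-section at t=0.298: each vertex is (1-t)·p0[i] + t·p1[i].
  v1: (1-0.298)·(2.6,1.97) + 0.298·(0.76,3) = (2.0517,2.2769)
  v2: (1-0.298)·(0.21,2.29) + 0.298·(-0.94,4.21) = (-0.1327,2.8622)
  v3: (1-0.298)·(-1.76,2.34) + 0.298·(-2.46,3.22) = (-1.9686,2.6022)
  v4: (1-0.298)·(-2.73,0.13) + 0.298·(-3.98,1.66) = (-3.1025,0.5859)
  v5: (1-0.298)·(-2.84,-2.21) + 0.298·(-3.13,0.01) = (-2.9264,-1.5484)
  v6: (1-0.298)·(-1.49,-3.8) + 0.298·(-1.95,-0.43) = (-1.6271,-2.7957)
  v7: (1-0.298)·(1,-2.66) + 0.298·(-0.23,-1.02) = (0.6335,-2.1713)
  v8: (1-0.298)·(3.09,-0.32) + 0.298·(1.81,1.21) = (2.7086,0.1359)
Perimeter = Σ |v_{i+1} − v_i|:
  edge 1→2: √(-2.1844² + 0.5852²) = 2.2614 (running 2.2614)
  edge 2→3: √(-1.8359² + -0.2599²) = 1.8542 (running 4.1156)
  edge 3→4: √(-1.1339² + -2.0163²) = 2.3133 (running 6.4289)
  edge 4→5: √(0.1761² + -2.1344²) = 2.1416 (running 8.5705)
  edge 5→6: √(1.2993² + -1.2473²) = 1.8011 (running 10.3716)
  edge 6→7: √(2.2605² + 0.6245²) = 2.3452 (running 12.7168)
  edge 7→8: √(2.0751² + 2.3072²) = 3.1031 (running 15.8200)
  edge 8→1: √(-0.6569² + 2.1410²) = 2.2395 (running 18.0595)
Perimeter = 18.0595

Perimeter at t=0.298: 18.0595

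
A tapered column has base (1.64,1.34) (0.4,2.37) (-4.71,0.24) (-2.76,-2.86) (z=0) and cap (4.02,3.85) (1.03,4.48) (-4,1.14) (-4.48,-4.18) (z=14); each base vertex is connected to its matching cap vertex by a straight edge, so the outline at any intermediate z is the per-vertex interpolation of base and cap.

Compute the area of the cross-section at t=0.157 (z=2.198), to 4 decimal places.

Area at t=0.157: 16.6843

Cross-section at t=0.157: each vertex is (1-t)·p0[i] + t·p1[i].
  v1: (1-0.157)·(1.64,1.34) + 0.157·(4.02,3.85) = (2.0137,1.7341)
  v2: (1-0.157)·(0.4,2.37) + 0.157·(1.03,4.48) = (0.4989,2.7013)
  v3: (1-0.157)·(-4.71,0.24) + 0.157·(-4,1.14) = (-4.5985,0.3813)
  v4: (1-0.157)·(-2.76,-2.86) + 0.157·(-4.48,-4.18) = (-3.0300,-3.0672)
Shoelace sum Σ(x_i·y_{i+1} − x_{i+1}·y_i):
  i=1: 2.0137·2.7013 − 0.4989·1.7341 = +4.5743 (running +4.5743)
  i=2: 0.4989·0.3813 − -4.5985·2.7013 = +12.6121 (running +17.1864)
  i=3: -4.5985·-3.0672 − -3.0300·0.3813 = +15.2601 (running +32.4465)
  i=4: -3.0300·1.7341 − 2.0137·-3.0672 = +0.9221 (running +33.3686)
Area = |Σ|/2 = |33.3686|/2 = 16.6843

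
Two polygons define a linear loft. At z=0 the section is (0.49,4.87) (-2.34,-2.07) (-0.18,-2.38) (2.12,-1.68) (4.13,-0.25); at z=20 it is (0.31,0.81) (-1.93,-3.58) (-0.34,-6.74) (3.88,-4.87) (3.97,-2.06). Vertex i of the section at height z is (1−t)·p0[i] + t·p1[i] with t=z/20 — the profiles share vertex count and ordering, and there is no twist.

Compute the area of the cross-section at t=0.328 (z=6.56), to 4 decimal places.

Area at t=0.328: 24.5240

Cross-section at t=0.328: each vertex is (1-t)·p0[i] + t·p1[i].
  v1: (1-0.328)·(0.49,4.87) + 0.328·(0.31,0.81) = (0.4310,3.5383)
  v2: (1-0.328)·(-2.34,-2.07) + 0.328·(-1.93,-3.58) = (-2.2055,-2.5653)
  v3: (1-0.328)·(-0.18,-2.38) + 0.328·(-0.34,-6.74) = (-0.2325,-3.8101)
  v4: (1-0.328)·(2.12,-1.68) + 0.328·(3.88,-4.87) = (2.6973,-2.7263)
  v5: (1-0.328)·(4.13,-0.25) + 0.328·(3.97,-2.06) = (4.0775,-0.8437)
Shoelace sum Σ(x_i·y_{i+1} − x_{i+1}·y_i):
  i=1: 0.4310·-2.5653 − -2.2055·3.5383 = +6.6983 (running +6.6983)
  i=2: -2.2055·-3.8101 − -0.2325·-2.5653 = +7.8068 (running +14.5051)
  i=3: -0.2325·-2.7263 − 2.6973·-3.8101 = +10.9107 (running +25.4158)
  i=4: 2.6973·-0.8437 − 4.0775·-2.7263 = +8.8410 (running +34.2568)
  i=5: 4.0775·3.5383 − 0.4310·-0.8437 = +14.7912 (running +49.0479)
Area = |Σ|/2 = |49.0479|/2 = 24.5240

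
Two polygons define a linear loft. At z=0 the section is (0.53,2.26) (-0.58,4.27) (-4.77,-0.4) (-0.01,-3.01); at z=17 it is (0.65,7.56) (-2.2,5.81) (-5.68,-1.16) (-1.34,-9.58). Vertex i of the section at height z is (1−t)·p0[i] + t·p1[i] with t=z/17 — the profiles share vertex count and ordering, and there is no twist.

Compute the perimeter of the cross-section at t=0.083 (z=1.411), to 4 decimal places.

Perimeter at t=0.083: 20.4272

Cross-section at t=0.083: each vertex is (1-t)·p0[i] + t·p1[i].
  v1: (1-0.083)·(0.53,2.26) + 0.083·(0.65,7.56) = (0.5400,2.6999)
  v2: (1-0.083)·(-0.58,4.27) + 0.083·(-2.2,5.81) = (-0.7145,4.3978)
  v3: (1-0.083)·(-4.77,-0.4) + 0.083·(-5.68,-1.16) = (-4.8455,-0.4631)
  v4: (1-0.083)·(-0.01,-3.01) + 0.083·(-1.34,-9.58) = (-0.1204,-3.5553)
Perimeter = Σ |v_{i+1} − v_i|:
  edge 1→2: √(-1.2544² + 1.6979²) = 2.1110 (running 2.1110)
  edge 2→3: √(-4.1311² + -4.8609²) = 6.3792 (running 8.4902)
  edge 3→4: √(4.7251² + -3.0922²) = 5.6470 (running 14.1373)
  edge 4→1: √(0.6604² + 6.2552²) = 6.2900 (running 20.4272)
Perimeter = 20.4272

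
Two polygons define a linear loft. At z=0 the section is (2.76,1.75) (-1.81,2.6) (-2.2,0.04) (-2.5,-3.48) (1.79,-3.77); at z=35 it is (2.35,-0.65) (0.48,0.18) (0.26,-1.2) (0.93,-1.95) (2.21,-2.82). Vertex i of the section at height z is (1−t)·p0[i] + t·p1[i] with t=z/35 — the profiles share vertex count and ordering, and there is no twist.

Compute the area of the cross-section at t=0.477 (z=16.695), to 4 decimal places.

Area at t=0.477: 13.2090

Cross-section at t=0.477: each vertex is (1-t)·p0[i] + t·p1[i].
  v1: (1-0.477)·(2.76,1.75) + 0.477·(2.35,-0.65) = (2.5644,0.6052)
  v2: (1-0.477)·(-1.81,2.6) + 0.477·(0.48,0.18) = (-0.7177,1.4457)
  v3: (1-0.477)·(-2.2,0.04) + 0.477·(0.26,-1.2) = (-1.0266,-0.5515)
  v4: (1-0.477)·(-2.5,-3.48) + 0.477·(0.93,-1.95) = (-0.8639,-2.7502)
  v5: (1-0.477)·(1.79,-3.77) + 0.477·(2.21,-2.82) = (1.9903,-3.3168)
Shoelace sum Σ(x_i·y_{i+1} − x_{i+1}·y_i):
  i=1: 2.5644·1.4457 − -0.7177·0.6052 = +4.1416 (running +4.1416)
  i=2: -0.7177·-0.5515 − -1.0266·1.4457 = +1.8799 (running +6.0215)
  i=3: -1.0266·-2.7502 − -0.8639·-0.5515 = +2.3469 (running +8.3684)
  i=4: -0.8639·-3.3168 − 1.9903·-2.7502 = +8.3392 (running +16.7076)
  i=5: 1.9903·0.6052 − 2.5644·-3.3168 = +9.7104 (running +26.4180)
Area = |Σ|/2 = |26.4180|/2 = 13.2090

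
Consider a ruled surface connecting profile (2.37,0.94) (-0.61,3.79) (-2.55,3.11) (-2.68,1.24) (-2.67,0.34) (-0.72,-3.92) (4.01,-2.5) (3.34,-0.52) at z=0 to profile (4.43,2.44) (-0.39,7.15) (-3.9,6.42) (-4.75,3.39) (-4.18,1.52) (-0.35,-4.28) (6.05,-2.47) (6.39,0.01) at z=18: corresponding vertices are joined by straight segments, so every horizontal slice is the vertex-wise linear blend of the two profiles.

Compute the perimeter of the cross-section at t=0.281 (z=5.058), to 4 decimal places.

Perimeter at t=0.281: 25.7614

Cross-section at t=0.281: each vertex is (1-t)·p0[i] + t·p1[i].
  v1: (1-0.281)·(2.37,0.94) + 0.281·(4.43,2.44) = (2.9489,1.3615)
  v2: (1-0.281)·(-0.61,3.79) + 0.281·(-0.39,7.15) = (-0.5482,4.7342)
  v3: (1-0.281)·(-2.55,3.11) + 0.281·(-3.9,6.42) = (-2.9293,4.0401)
  v4: (1-0.281)·(-2.68,1.24) + 0.281·(-4.75,3.39) = (-3.2617,1.8441)
  v5: (1-0.281)·(-2.67,0.34) + 0.281·(-4.18,1.52) = (-3.0943,0.6716)
  v6: (1-0.281)·(-0.72,-3.92) + 0.281·(-0.35,-4.28) = (-0.6160,-4.0212)
  v7: (1-0.281)·(4.01,-2.5) + 0.281·(6.05,-2.47) = (4.5832,-2.4916)
  v8: (1-0.281)·(3.34,-0.52) + 0.281·(6.39,0.01) = (4.1970,-0.3711)
Perimeter = Σ |v_{i+1} − v_i|:
  edge 1→2: √(-3.4970² + 3.3727²) = 4.8584 (running 4.8584)
  edge 2→3: √(-2.3812² + -0.6940²) = 2.4803 (running 7.3387)
  edge 3→4: √(-0.3323² + -2.1960²) = 2.2210 (running 9.5596)
  edge 4→5: √(0.1674² + -1.1726²) = 1.1845 (running 10.7441)
  edge 5→6: √(2.4783² + -4.6927²) = 5.3069 (running 16.0510)
  edge 6→7: √(5.1993² + 1.5296²) = 5.4196 (running 21.4706)
  edge 7→8: √(-0.3862² + 2.1205²) = 2.1554 (running 23.6260)
  edge 8→1: √(-1.2482² + 1.7326²) = 2.1354 (running 25.7614)
Perimeter = 25.7614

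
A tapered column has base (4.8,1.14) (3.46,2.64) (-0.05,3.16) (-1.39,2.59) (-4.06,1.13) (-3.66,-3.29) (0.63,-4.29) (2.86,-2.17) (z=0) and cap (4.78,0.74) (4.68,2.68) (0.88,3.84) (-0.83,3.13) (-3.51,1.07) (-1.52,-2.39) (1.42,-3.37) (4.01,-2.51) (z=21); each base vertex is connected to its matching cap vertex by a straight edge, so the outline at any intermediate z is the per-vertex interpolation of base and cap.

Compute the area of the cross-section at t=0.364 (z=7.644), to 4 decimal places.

Cross-section at t=0.364: each vertex is (1-t)·p0[i] + t·p1[i].
  v1: (1-0.364)·(4.8,1.14) + 0.364·(4.78,0.74) = (4.7927,0.9944)
  v2: (1-0.364)·(3.46,2.64) + 0.364·(4.68,2.68) = (3.9041,2.6546)
  v3: (1-0.364)·(-0.05,3.16) + 0.364·(0.88,3.84) = (0.2885,3.4075)
  v4: (1-0.364)·(-1.39,2.59) + 0.364·(-0.83,3.13) = (-1.1862,2.7866)
  v5: (1-0.364)·(-4.06,1.13) + 0.364·(-3.51,1.07) = (-3.8598,1.1082)
  v6: (1-0.364)·(-3.66,-3.29) + 0.364·(-1.52,-2.39) = (-2.8810,-2.9624)
  v7: (1-0.364)·(0.63,-4.29) + 0.364·(1.42,-3.37) = (0.9176,-3.9551)
  v8: (1-0.364)·(2.86,-2.17) + 0.364·(4.01,-2.51) = (3.2786,-2.2938)
Shoelace sum Σ(x_i·y_{i+1} − x_{i+1}·y_i):
  i=1: 4.7927·2.6546 − 3.9041·0.9944 = +8.8403 (running +8.8403)
  i=2: 3.9041·3.4075 − 0.2885·2.6546 = +12.5373 (running +21.3777)
  i=3: 0.2885·2.7866 − -1.1862·3.4075 = +4.8458 (running +26.2235)
  i=4: -1.1862·1.1082 − -3.8598·2.7866 = +9.4411 (running +35.6646)
  i=5: -3.8598·-2.9624 − -2.8810·1.1082 = +14.6269 (running +50.2916)
  i=6: -2.8810·-3.9551 − 0.9176·-2.9624 = +14.1130 (running +64.4046)
  i=7: 0.9176·-2.2938 − 3.2786·-3.9551 = +10.8626 (running +75.2672)
  i=8: 3.2786·0.9944 − 4.7927·-2.2938 = +14.2536 (running +89.5208)
Area = |Σ|/2 = |89.5208|/2 = 44.7604

Area at t=0.364: 44.7604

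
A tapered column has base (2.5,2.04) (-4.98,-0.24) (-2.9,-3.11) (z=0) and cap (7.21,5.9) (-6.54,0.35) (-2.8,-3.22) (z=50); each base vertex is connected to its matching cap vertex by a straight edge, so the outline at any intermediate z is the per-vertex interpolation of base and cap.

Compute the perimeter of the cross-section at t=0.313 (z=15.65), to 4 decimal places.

Cross-section at t=0.313: each vertex is (1-t)·p0[i] + t·p1[i].
  v1: (1-0.313)·(2.5,2.04) + 0.313·(7.21,5.9) = (3.9742,3.2482)
  v2: (1-0.313)·(-4.98,-0.24) + 0.313·(-6.54,0.35) = (-5.4683,-0.0553)
  v3: (1-0.313)·(-2.9,-3.11) + 0.313·(-2.8,-3.22) = (-2.8687,-3.1444)
Perimeter = Σ |v_{i+1} − v_i|:
  edge 1→2: √(-9.4425² + -3.3035²) = 10.0037 (running 10.0037)
  edge 2→3: √(2.5996² + -3.0891²) = 4.0374 (running 14.0411)
  edge 3→1: √(6.8429² + 6.3926²) = 9.3644 (running 23.4054)
Perimeter = 23.4054

Perimeter at t=0.313: 23.4054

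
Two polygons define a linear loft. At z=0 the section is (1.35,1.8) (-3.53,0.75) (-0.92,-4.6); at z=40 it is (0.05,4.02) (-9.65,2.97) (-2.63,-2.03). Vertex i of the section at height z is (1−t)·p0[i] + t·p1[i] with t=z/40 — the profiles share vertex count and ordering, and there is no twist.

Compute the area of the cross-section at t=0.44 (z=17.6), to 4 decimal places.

Cross-section at t=0.44: each vertex is (1-t)·p0[i] + t·p1[i].
  v1: (1-0.44)·(1.35,1.8) + 0.44·(0.05,4.02) = (0.7780,2.7768)
  v2: (1-0.44)·(-3.53,0.75) + 0.44·(-9.65,2.97) = (-6.2228,1.7268)
  v3: (1-0.44)·(-0.92,-4.6) + 0.44·(-2.63,-2.03) = (-1.6724,-3.4692)
Shoelace sum Σ(x_i·y_{i+1} − x_{i+1}·y_i):
  i=1: 0.7780·1.7268 − -6.2228·2.7768 = +18.6229 (running +18.6229)
  i=2: -6.2228·-3.4692 − -1.6724·1.7268 = +24.4760 (running +43.0990)
  i=3: -1.6724·2.7768 − 0.7780·-3.4692 = -1.9449 (running +41.1541)
Area = |Σ|/2 = |41.1541|/2 = 20.5770

Area at t=0.44: 20.5770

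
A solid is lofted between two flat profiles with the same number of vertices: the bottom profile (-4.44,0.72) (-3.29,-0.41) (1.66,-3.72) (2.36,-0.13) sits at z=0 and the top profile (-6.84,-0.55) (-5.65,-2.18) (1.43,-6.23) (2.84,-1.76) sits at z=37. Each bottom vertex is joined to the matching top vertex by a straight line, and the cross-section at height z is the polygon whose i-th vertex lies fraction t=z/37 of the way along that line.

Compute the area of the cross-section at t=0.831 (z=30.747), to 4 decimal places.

Area at t=0.831: 23.4754

Cross-section at t=0.831: each vertex is (1-t)·p0[i] + t·p1[i].
  v1: (1-0.831)·(-4.44,0.72) + 0.831·(-6.84,-0.55) = (-6.4344,-0.3354)
  v2: (1-0.831)·(-3.29,-0.41) + 0.831·(-5.65,-2.18) = (-5.2512,-1.8809)
  v3: (1-0.831)·(1.66,-3.72) + 0.831·(1.43,-6.23) = (1.4689,-5.8058)
  v4: (1-0.831)·(2.36,-0.13) + 0.831·(2.84,-1.76) = (2.7589,-1.4845)
Shoelace sum Σ(x_i·y_{i+1} − x_{i+1}·y_i):
  i=1: -6.4344·-1.8809 − -5.2512·-0.3354 = +10.3412 (running +10.3412)
  i=2: -5.2512·-5.8058 − 1.4689·-1.8809 = +33.2500 (running +43.5912)
  i=3: 1.4689·-1.4845 − 2.7589·-5.8058 = +13.8370 (running +57.4281)
  i=4: 2.7589·-0.3354 − -6.4344·-1.4845 = -10.4773 (running +46.9508)
Area = |Σ|/2 = |46.9508|/2 = 23.4754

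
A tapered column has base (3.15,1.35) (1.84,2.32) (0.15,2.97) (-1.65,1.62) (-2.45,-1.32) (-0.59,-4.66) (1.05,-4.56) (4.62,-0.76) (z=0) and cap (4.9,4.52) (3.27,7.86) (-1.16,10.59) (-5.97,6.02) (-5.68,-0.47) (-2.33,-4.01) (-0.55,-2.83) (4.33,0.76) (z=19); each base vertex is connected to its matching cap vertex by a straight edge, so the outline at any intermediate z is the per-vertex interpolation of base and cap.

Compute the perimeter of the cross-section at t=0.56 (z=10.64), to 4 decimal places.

Perimeter at t=0.56: 31.0216

Cross-section at t=0.56: each vertex is (1-t)·p0[i] + t·p1[i].
  v1: (1-0.56)·(3.15,1.35) + 0.56·(4.9,4.52) = (4.1300,3.1252)
  v2: (1-0.56)·(1.84,2.32) + 0.56·(3.27,7.86) = (2.6408,5.4224)
  v3: (1-0.56)·(0.15,2.97) + 0.56·(-1.16,10.59) = (-0.5836,7.2372)
  v4: (1-0.56)·(-1.65,1.62) + 0.56·(-5.97,6.02) = (-4.0692,4.0840)
  v5: (1-0.56)·(-2.45,-1.32) + 0.56·(-5.68,-0.47) = (-4.2588,-0.8440)
  v6: (1-0.56)·(-0.59,-4.66) + 0.56·(-2.33,-4.01) = (-1.5644,-4.2960)
  v7: (1-0.56)·(1.05,-4.56) + 0.56·(-0.55,-2.83) = (0.1540,-3.5912)
  v8: (1-0.56)·(4.62,-0.76) + 0.56·(4.33,0.76) = (4.4576,0.0912)
Perimeter = Σ |v_{i+1} − v_i|:
  edge 1→2: √(-1.4892² + 2.2972²) = 2.7377 (running 2.7377)
  edge 2→3: √(-3.2244² + 1.8148²) = 3.7000 (running 6.4377)
  edge 3→4: √(-3.4856² + -3.1532²) = 4.7002 (running 11.1379)
  edge 4→5: √(-0.1896² + -4.9280²) = 4.9316 (running 16.0696)
  edge 5→6: √(2.6944² + -3.4520²) = 4.3791 (running 20.4486)
  edge 6→7: √(1.7184² + 0.7048²) = 1.8573 (running 22.3059)
  edge 7→8: √(4.3036² + 3.6824²) = 5.6640 (running 27.9700)
  edge 8→1: √(-0.3276² + 3.0340²) = 3.0516 (running 31.0216)
Perimeter = 31.0216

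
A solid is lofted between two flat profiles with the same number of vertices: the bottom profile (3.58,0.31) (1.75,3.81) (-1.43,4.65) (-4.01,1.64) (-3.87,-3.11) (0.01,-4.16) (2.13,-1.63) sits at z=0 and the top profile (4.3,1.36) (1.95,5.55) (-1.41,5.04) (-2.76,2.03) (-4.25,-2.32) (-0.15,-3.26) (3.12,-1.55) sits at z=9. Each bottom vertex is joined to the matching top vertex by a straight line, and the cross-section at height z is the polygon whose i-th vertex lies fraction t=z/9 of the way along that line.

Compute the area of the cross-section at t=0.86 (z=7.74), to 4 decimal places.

Cross-section at t=0.86: each vertex is (1-t)·p0[i] + t·p1[i].
  v1: (1-0.86)·(3.58,0.31) + 0.86·(4.3,1.36) = (4.1992,1.2130)
  v2: (1-0.86)·(1.75,3.81) + 0.86·(1.95,5.55) = (1.9220,5.3064)
  v3: (1-0.86)·(-1.43,4.65) + 0.86·(-1.41,5.04) = (-1.4128,4.9854)
  v4: (1-0.86)·(-4.01,1.64) + 0.86·(-2.76,2.03) = (-2.9350,1.9754)
  v5: (1-0.86)·(-3.87,-3.11) + 0.86·(-4.25,-2.32) = (-4.1968,-2.4306)
  v6: (1-0.86)·(0.01,-4.16) + 0.86·(-0.15,-3.26) = (-0.1276,-3.3860)
  v7: (1-0.86)·(2.13,-1.63) + 0.86·(3.12,-1.55) = (2.9814,-1.5612)
Shoelace sum Σ(x_i·y_{i+1} − x_{i+1}·y_i):
  i=1: 4.1992·5.3064 − 1.9220·1.2130 = +19.9512 (running +19.9512)
  i=2: 1.9220·4.9854 − -1.4128·5.3064 = +17.0788 (running +37.0301)
  i=3: -1.4128·1.9754 − -2.9350·4.9854 = +11.8413 (running +48.8714)
  i=4: -2.9350·-2.4306 − -4.1968·1.9754 = +15.4242 (running +64.2955)
  i=5: -4.1968·-3.3860 − -0.1276·-2.4306 = +13.9002 (running +78.1958)
  i=6: -0.1276·-1.5612 − 2.9814·-3.3860 = +10.2942 (running +88.4900)
  i=7: 2.9814·1.2130 − 4.1992·-1.5612 = +10.1722 (running +98.6622)
Area = |Σ|/2 = |98.6622|/2 = 49.3311

Area at t=0.86: 49.3311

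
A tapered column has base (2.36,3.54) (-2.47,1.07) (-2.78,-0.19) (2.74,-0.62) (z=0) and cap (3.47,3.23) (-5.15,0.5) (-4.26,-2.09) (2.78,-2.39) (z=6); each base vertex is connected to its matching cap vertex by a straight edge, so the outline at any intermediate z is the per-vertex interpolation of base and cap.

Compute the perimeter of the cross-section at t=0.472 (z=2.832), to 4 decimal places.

Cross-section at t=0.472: each vertex is (1-t)·p0[i] + t·p1[i].
  v1: (1-0.472)·(2.36,3.54) + 0.472·(3.47,3.23) = (2.8839,3.3937)
  v2: (1-0.472)·(-2.47,1.07) + 0.472·(-5.15,0.5) = (-3.7350,0.8010)
  v3: (1-0.472)·(-2.78,-0.19) + 0.472·(-4.26,-2.09) = (-3.4786,-1.0868)
  v4: (1-0.472)·(2.74,-0.62) + 0.472·(2.78,-2.39) = (2.7589,-1.4554)
Perimeter = Σ |v_{i+1} − v_i|:
  edge 1→2: √(-6.6189² + -2.5927²) = 7.1086 (running 7.1086)
  edge 2→3: √(0.2564² + -1.8878²) = 1.9051 (running 9.0137)
  edge 3→4: √(6.2374² + -0.3686²) = 6.2483 (running 15.2620)
  edge 4→1: √(0.1250² + 4.8491²) = 4.8507 (running 20.1127)
Perimeter = 20.1127

Perimeter at t=0.472: 20.1127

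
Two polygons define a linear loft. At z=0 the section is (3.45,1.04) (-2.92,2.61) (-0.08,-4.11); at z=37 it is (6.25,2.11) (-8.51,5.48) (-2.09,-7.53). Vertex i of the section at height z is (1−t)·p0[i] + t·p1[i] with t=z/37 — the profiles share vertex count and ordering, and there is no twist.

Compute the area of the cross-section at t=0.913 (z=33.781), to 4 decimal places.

Area at t=0.913: 77.6122

Cross-section at t=0.913: each vertex is (1-t)·p0[i] + t·p1[i].
  v1: (1-0.913)·(3.45,1.04) + 0.913·(6.25,2.11) = (6.0064,2.0169)
  v2: (1-0.913)·(-2.92,2.61) + 0.913·(-8.51,5.48) = (-8.0237,5.2303)
  v3: (1-0.913)·(-0.08,-4.11) + 0.913·(-2.09,-7.53) = (-1.9151,-7.2325)
Shoelace sum Σ(x_i·y_{i+1} − x_{i+1}·y_i):
  i=1: 6.0064·5.2303 − -8.0237·2.0169 = +47.5984 (running +47.5984)
  i=2: -8.0237·-7.2325 − -1.9151·5.2303 = +68.0476 (running +115.6460)
  i=3: -1.9151·2.0169 − 6.0064·-7.2325 = +39.5784 (running +155.2244)
Area = |Σ|/2 = |155.2244|/2 = 77.6122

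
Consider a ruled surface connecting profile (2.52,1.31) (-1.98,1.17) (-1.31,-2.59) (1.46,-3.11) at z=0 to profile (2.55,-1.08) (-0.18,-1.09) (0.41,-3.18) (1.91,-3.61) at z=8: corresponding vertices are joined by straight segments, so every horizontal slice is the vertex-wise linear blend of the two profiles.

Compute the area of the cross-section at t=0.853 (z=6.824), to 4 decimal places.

Area at t=0.853: 6.0240

Cross-section at t=0.853: each vertex is (1-t)·p0[i] + t·p1[i].
  v1: (1-0.853)·(2.52,1.31) + 0.853·(2.55,-1.08) = (2.5456,-0.7287)
  v2: (1-0.853)·(-1.98,1.17) + 0.853·(-0.18,-1.09) = (-0.4446,-0.7578)
  v3: (1-0.853)·(-1.31,-2.59) + 0.853·(0.41,-3.18) = (0.1572,-3.0933)
  v4: (1-0.853)·(1.46,-3.11) + 0.853·(1.91,-3.61) = (1.8438,-3.5365)
Shoelace sum Σ(x_i·y_{i+1} − x_{i+1}·y_i):
  i=1: 2.5456·-0.7578 − -0.4446·-0.7287 = -2.2530 (running -2.2530)
  i=2: -0.4446·-3.0933 − 0.1572·-0.7578 = +1.4944 (running -0.7586)
  i=3: 0.1572·-3.5365 − 1.8438·-3.0933 = +5.1477 (running +4.3891)
  i=4: 1.8438·-0.7287 − 2.5456·-3.5365 = +7.6589 (running +12.0480)
Area = |Σ|/2 = |12.0480|/2 = 6.0240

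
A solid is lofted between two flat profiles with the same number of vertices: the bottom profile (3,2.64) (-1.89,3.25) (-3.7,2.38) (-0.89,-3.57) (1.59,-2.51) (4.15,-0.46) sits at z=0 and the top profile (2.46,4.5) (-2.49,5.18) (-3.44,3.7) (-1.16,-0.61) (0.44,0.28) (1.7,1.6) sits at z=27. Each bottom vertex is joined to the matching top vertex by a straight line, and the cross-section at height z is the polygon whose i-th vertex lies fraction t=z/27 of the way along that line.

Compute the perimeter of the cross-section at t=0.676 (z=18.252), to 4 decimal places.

Perimeter at t=0.676: 19.5449

Cross-section at t=0.676: each vertex is (1-t)·p0[i] + t·p1[i].
  v1: (1-0.676)·(3,2.64) + 0.676·(2.46,4.5) = (2.6350,3.8974)
  v2: (1-0.676)·(-1.89,3.25) + 0.676·(-2.49,5.18) = (-2.2956,4.5547)
  v3: (1-0.676)·(-3.7,2.38) + 0.676·(-3.44,3.7) = (-3.5242,3.2723)
  v4: (1-0.676)·(-0.89,-3.57) + 0.676·(-1.16,-0.61) = (-1.0725,-1.5690)
  v5: (1-0.676)·(1.59,-2.51) + 0.676·(0.44,0.28) = (0.8126,-0.6240)
  v6: (1-0.676)·(4.15,-0.46) + 0.676·(1.7,1.6) = (2.4938,0.9326)
Perimeter = Σ |v_{i+1} − v_i|:
  edge 1→2: √(-4.9306² + 0.6573²) = 4.9742 (running 4.9742)
  edge 2→3: √(-1.2286² + -1.2824²) = 1.7760 (running 6.7501)
  edge 3→4: √(2.4517² + -4.8414²) = 5.4268 (running 12.1769)
  edge 4→5: √(1.8851² + 0.9451²) = 2.1088 (running 14.2856)
  edge 5→6: √(1.6812² + 1.5565²) = 2.2911 (running 16.5768)
  edge 6→1: √(0.1412² + 2.9648²) = 2.9682 (running 19.5449)
Perimeter = 19.5449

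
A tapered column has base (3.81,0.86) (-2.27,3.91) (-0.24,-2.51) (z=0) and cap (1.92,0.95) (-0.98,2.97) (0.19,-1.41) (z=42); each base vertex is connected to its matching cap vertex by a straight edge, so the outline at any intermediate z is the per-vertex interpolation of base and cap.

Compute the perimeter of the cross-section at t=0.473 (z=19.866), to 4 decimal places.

Cross-section at t=0.473: each vertex is (1-t)·p0[i] + t·p1[i].
  v1: (1-0.473)·(3.81,0.86) + 0.473·(1.92,0.95) = (2.9160,0.9026)
  v2: (1-0.473)·(-2.27,3.91) + 0.473·(-0.98,2.97) = (-1.6598,3.4654)
  v3: (1-0.473)·(-0.24,-2.51) + 0.473·(0.19,-1.41) = (-0.0366,-1.9897)
Perimeter = Σ |v_{i+1} − v_i|:
  edge 1→2: √(-4.5759² + 2.5628²) = 5.2447 (running 5.2447)
  edge 2→3: √(1.6232² + -5.4551²) = 5.6915 (running 10.9361)
  edge 3→1: √(2.9526² + 2.8923²) = 4.1332 (running 15.0693)
Perimeter = 15.0693

Perimeter at t=0.473: 15.0693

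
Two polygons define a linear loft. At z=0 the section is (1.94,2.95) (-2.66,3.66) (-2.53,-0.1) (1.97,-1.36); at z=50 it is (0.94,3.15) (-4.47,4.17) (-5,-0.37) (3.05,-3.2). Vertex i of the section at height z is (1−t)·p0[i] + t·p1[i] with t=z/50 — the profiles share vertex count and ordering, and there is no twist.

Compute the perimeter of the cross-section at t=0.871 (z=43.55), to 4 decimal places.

Cross-section at t=0.871: each vertex is (1-t)·p0[i] + t·p1[i].
  v1: (1-0.871)·(1.94,2.95) + 0.871·(0.94,3.15) = (1.0690,3.1242)
  v2: (1-0.871)·(-2.66,3.66) + 0.871·(-4.47,4.17) = (-4.2365,4.1042)
  v3: (1-0.871)·(-2.53,-0.1) + 0.871·(-5,-0.37) = (-4.6814,-0.3352)
  v4: (1-0.871)·(1.97,-1.36) + 0.871·(3.05,-3.2) = (2.9107,-2.9626)
Perimeter = Σ |v_{i+1} − v_i|:
  edge 1→2: √(-5.3055² + 0.9800²) = 5.3953 (running 5.3953)
  edge 2→3: √(-0.4449² + -4.4394²) = 4.4616 (running 9.8569)
  edge 3→4: √(7.5921² + -2.6275²) = 8.0339 (running 17.8907)
  edge 4→1: √(-1.8417² + 6.0868²) = 6.3594 (running 24.2501)
Perimeter = 24.2501

Perimeter at t=0.871: 24.2501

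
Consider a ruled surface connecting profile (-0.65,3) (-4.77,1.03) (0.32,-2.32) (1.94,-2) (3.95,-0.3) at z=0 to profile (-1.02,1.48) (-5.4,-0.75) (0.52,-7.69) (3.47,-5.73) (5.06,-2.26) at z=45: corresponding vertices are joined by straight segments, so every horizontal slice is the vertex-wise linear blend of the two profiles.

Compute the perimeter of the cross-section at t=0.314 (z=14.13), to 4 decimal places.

Cross-section at t=0.314: each vertex is (1-t)·p0[i] + t·p1[i].
  v1: (1-0.314)·(-0.65,3) + 0.314·(-1.02,1.48) = (-0.7662,2.5227)
  v2: (1-0.314)·(-4.77,1.03) + 0.314·(-5.4,-0.75) = (-4.9678,0.4711)
  v3: (1-0.314)·(0.32,-2.32) + 0.314·(0.52,-7.69) = (0.3828,-4.0062)
  v4: (1-0.314)·(1.94,-2) + 0.314·(3.47,-5.73) = (2.4204,-3.1712)
  v5: (1-0.314)·(3.95,-0.3) + 0.314·(5.06,-2.26) = (4.2985,-0.9154)
Perimeter = Σ |v_{i+1} − v_i|:
  edge 1→2: √(-4.2016² + -2.0516²) = 4.6758 (running 4.6758)
  edge 2→3: √(5.3506² + -4.4773²) = 6.9767 (running 11.6525)
  edge 3→4: √(2.0376² + 0.8350²) = 2.2021 (running 13.8546)
  edge 4→5: √(1.8781² + 2.2558²) = 2.9353 (running 16.7899)
  edge 5→1: √(-5.0647² + 3.4382²) = 6.1215 (running 22.9113)
Perimeter = 22.9113

Perimeter at t=0.314: 22.9113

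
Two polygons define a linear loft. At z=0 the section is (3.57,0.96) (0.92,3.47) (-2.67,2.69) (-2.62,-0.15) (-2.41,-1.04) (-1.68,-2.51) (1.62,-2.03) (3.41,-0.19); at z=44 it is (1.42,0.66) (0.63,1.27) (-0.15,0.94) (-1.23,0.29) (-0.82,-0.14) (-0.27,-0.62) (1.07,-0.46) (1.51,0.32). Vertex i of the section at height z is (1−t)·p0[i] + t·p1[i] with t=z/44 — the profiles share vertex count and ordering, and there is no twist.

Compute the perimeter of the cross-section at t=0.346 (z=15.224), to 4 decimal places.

Perimeter at t=0.346: 15.1254

Cross-section at t=0.346: each vertex is (1-t)·p0[i] + t·p1[i].
  v1: (1-0.346)·(3.57,0.96) + 0.346·(1.42,0.66) = (2.8261,0.8562)
  v2: (1-0.346)·(0.92,3.47) + 0.346·(0.63,1.27) = (0.8197,2.7088)
  v3: (1-0.346)·(-2.67,2.69) + 0.346·(-0.15,0.94) = (-1.7981,2.0845)
  v4: (1-0.346)·(-2.62,-0.15) + 0.346·(-1.23,0.29) = (-2.1391,0.0022)
  v5: (1-0.346)·(-2.41,-1.04) + 0.346·(-0.82,-0.14) = (-1.8599,-0.7286)
  v6: (1-0.346)·(-1.68,-2.51) + 0.346·(-0.27,-0.62) = (-1.1921,-1.8561)
  v7: (1-0.346)·(1.62,-2.03) + 0.346·(1.07,-0.46) = (1.4297,-1.4868)
  v8: (1-0.346)·(3.41,-0.19) + 0.346·(1.51,0.32) = (2.7526,-0.0135)
Perimeter = Σ |v_{i+1} − v_i|:
  edge 1→2: √(-2.0064² + 1.8526²) = 2.7309 (running 2.7309)
  edge 2→3: √(-2.6177² + -0.6243²) = 2.6912 (running 5.4221)
  edge 3→4: √(-0.3410² + -2.0823²) = 2.1100 (running 7.5321)
  edge 4→5: √(0.2792² + -0.7308²) = 0.7824 (running 8.3144)
  edge 5→6: √(0.6677² + -1.1275²) = 1.3103 (running 9.6248)
  edge 6→7: √(2.6218² + 0.3693²) = 2.6477 (running 12.2725)
  edge 7→8: √(1.3229² + 1.4732²) = 1.9800 (running 14.2525)
  edge 8→1: √(0.0735² + 0.8697²) = 0.8728 (running 15.1254)
Perimeter = 15.1254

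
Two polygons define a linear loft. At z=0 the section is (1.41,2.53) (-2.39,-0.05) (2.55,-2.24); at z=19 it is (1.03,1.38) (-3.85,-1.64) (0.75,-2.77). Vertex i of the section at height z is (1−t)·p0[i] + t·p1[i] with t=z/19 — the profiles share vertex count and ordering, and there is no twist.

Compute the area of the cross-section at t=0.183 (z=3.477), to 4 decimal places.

Cross-section at t=0.183: each vertex is (1-t)·p0[i] + t·p1[i].
  v1: (1-0.183)·(1.41,2.53) + 0.183·(1.03,1.38) = (1.3405,2.3195)
  v2: (1-0.183)·(-2.39,-0.05) + 0.183·(-3.85,-1.64) = (-2.6572,-0.3410)
  v3: (1-0.183)·(2.55,-2.24) + 0.183·(0.75,-2.77) = (2.2206,-2.3370)
Shoelace sum Σ(x_i·y_{i+1} − x_{i+1}·y_i):
  i=1: 1.3405·-0.3410 − -2.6572·2.3195 = +5.7064 (running +5.7064)
  i=2: -2.6572·-2.3370 − 2.2206·-0.3410 = +6.9670 (running +12.6734)
  i=3: 2.2206·2.3195 − 1.3405·-2.3370 = +8.2834 (running +20.9568)
Area = |Σ|/2 = |20.9568|/2 = 10.4784

Area at t=0.183: 10.4784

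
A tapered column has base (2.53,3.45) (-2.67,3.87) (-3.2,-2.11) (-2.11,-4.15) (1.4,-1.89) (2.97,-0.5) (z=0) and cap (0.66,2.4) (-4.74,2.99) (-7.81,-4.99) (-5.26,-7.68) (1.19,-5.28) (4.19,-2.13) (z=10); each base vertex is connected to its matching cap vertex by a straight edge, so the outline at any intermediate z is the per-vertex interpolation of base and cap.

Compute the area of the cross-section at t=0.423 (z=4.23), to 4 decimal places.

Area at t=0.423: 52.7882

Cross-section at t=0.423: each vertex is (1-t)·p0[i] + t·p1[i].
  v1: (1-0.423)·(2.53,3.45) + 0.423·(0.66,2.4) = (1.7390,3.0058)
  v2: (1-0.423)·(-2.67,3.87) + 0.423·(-4.74,2.99) = (-3.5456,3.4978)
  v3: (1-0.423)·(-3.2,-2.11) + 0.423·(-7.81,-4.99) = (-5.1500,-3.3282)
  v4: (1-0.423)·(-2.11,-4.15) + 0.423·(-5.26,-7.68) = (-3.4425,-5.6432)
  v5: (1-0.423)·(1.4,-1.89) + 0.423·(1.19,-5.28) = (1.3112,-3.3240)
  v6: (1-0.423)·(2.97,-0.5) + 0.423·(4.19,-2.13) = (3.4861,-1.1895)
Shoelace sum Σ(x_i·y_{i+1} − x_{i+1}·y_i):
  i=1: 1.7390·3.4978 − -3.5456·3.0058 = +16.7401 (running +16.7401)
  i=2: -3.5456·-3.3282 − -5.1500·3.4978 = +29.8142 (running +46.5544)
  i=3: -5.1500·-5.6432 − -3.4425·-3.3282 = +17.6053 (running +64.1596)
  i=4: -3.4425·-3.3240 − 1.3112·-5.6432 = +18.8418 (running +83.0014)
  i=5: 1.3112·-1.1895 − 3.4861·-3.3240 = +10.0279 (running +93.0294)
  i=6: 3.4861·3.0058 − 1.7390·-1.1895 = +12.5471 (running +105.5765)
Area = |Σ|/2 = |105.5765|/2 = 52.7882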